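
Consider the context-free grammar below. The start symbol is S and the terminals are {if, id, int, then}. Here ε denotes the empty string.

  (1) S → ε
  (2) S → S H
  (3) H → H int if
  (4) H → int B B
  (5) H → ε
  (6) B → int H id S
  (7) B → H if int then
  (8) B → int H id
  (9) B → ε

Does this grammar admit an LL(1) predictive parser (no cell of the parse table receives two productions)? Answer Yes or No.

No

FIRST(S) = {ε, int}
FIRST(H) = {ε, int}
FIRST(B) = {ε, if, int}
FOLLOW(S) = {$, id, if, int}
FOLLOW(H) = {$, id, if, int}
FOLLOW(B) = {$, id, if, int}
Cell M[B, if] receives both B → H if int then and B → ε — the grammar is not LL(1).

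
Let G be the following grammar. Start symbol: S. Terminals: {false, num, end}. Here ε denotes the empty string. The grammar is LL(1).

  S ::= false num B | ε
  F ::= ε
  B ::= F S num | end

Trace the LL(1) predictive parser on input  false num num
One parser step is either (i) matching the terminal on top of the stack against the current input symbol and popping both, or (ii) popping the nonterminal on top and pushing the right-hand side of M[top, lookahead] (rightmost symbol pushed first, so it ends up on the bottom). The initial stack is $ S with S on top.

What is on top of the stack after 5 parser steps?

S

step 1: stack=$ S  input=false num num $  — expand S ::= false num B
step 2: stack=$ B num false  input=false num num $  — match false
step 3: stack=$ B num  input=num num $  — match num
step 4: stack=$ B  input=num $  — expand B ::= F S num
step 5: stack=$ num S F  input=num $  — expand F ::= ε
Stack after step 5: $ num S (top = S).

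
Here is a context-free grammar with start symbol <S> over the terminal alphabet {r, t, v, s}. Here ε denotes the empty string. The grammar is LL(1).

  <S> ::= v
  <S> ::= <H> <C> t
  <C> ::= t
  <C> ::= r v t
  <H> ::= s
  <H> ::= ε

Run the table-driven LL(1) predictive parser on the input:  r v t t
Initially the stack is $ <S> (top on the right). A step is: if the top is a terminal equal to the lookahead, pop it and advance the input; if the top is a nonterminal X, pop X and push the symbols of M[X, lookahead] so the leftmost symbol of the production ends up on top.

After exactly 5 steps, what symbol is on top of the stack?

t

     Stack        Input      Action
  1  $ <S>        r v t t $  expand <S> ::= <H> <C> t
  2  $ t <C> <H>  r v t t $  expand <H> ::= ε
  3  $ t <C>      r v t t $  expand <C> ::= r v t
  4  $ t t v r    r v t t $  match r
  5  $ t t v      v t t $    match v
Stack after step 5: $ t t (top = t).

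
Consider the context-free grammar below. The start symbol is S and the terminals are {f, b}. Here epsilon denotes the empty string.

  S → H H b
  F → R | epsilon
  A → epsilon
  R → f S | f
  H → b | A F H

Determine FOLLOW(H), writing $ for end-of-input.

{b, f}

FIRST(A): from A→epsilon we get {epsilon}. So FIRST(A) = {epsilon}.
FIRST(R): from R→f S we get {f}; from R→f we get {f}. So FIRST(R) = {f}.
FIRST(F): from F→R we get {f}; from F→epsilon we get {epsilon}. So FIRST(F) = {epsilon, f}.
FIRST(H): from H→b we get {b}; from H→A F H we get {b, f}. So FIRST(H) = {b, f}.
FIRST(S): from S→H H b we get {b, f}. So FIRST(S) = {b, f}.
FOLLOW(S) includes $ since S is the start symbol.
FOLLOW(F): in H→A F H, F is followed by H with FIRST {b, f}. Thus FOLLOW(F) = {b, f}.
FOLLOW(A): in H→A F H, A is followed by F H with FIRST {b, f}. Thus FOLLOW(A) = {b, f}.
FOLLOW(R): in F→R, the suffix after R is empty, so FOLLOW(R) ⊇ FOLLOW(F) = {b, f}. Thus FOLLOW(R) = {b, f}.
FOLLOW(S): in R→f S, the suffix after S is empty, so FOLLOW(S) ⊇ FOLLOW(R) = {b, f}. Thus FOLLOW(S) = {$, b, f}.
FOLLOW(H): in S→H H b (occurrence 1), H is followed by H b with FIRST {b, f}; in S→H H b (occurrence 2), H is followed by b with FIRST {b}; in H→A F H, the suffix after H is empty (adds nothing new). Thus FOLLOW(H) = {b, f}.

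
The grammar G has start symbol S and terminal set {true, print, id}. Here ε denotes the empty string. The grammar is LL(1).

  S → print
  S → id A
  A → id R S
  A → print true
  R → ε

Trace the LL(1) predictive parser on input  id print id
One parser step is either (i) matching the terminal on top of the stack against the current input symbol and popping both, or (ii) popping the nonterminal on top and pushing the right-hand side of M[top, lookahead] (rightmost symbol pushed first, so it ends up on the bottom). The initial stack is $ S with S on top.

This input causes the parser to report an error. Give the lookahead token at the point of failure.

id

     Stack         Input          Action
  1  $ S           id print id $  expand S → id A
  2  $ A id        id print id $  match id
  3  $ A           print id $     expand A → print true
  4  $ true print  print id $     match print
  5  $ true        id $           error: top is terminal true but lookahead is id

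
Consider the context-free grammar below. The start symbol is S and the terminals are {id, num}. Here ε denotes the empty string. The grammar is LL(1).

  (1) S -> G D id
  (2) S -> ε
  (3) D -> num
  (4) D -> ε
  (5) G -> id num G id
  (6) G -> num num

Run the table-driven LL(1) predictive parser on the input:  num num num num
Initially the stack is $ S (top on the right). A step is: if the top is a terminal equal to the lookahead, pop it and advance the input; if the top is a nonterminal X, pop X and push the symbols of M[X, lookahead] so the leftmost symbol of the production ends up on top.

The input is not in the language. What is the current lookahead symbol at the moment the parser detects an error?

     Stack           Input              Action
  1  $ S             num num num num $  expand S -> G D id
  2  $ id D G        num num num num $  expand G -> num num
  3  $ id D num num  num num num num $  match num
  4  $ id D num      num num num $      match num
  5  $ id D          num num $          expand D -> num
  6  $ id num        num num $          match num
  7  $ id            num $              error: top is terminal id but lookahead is num

num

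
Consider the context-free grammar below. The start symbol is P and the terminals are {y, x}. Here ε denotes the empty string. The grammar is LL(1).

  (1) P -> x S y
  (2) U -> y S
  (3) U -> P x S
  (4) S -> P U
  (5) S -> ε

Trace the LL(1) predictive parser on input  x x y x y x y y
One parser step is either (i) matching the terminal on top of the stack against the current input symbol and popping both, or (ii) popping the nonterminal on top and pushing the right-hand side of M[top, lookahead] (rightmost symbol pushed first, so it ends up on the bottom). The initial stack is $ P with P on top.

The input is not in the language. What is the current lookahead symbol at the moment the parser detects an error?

y

      Stack          Input              Action
   1  $ P            x x y x y x y y $  expand P -> x S y
   2  $ y S x        x x y x y x y y $  match x
   3  $ y S          x y x y x y y $    expand S -> P U
   4  $ y U P        x y x y x y y $    expand P -> x S y
   5  $ y U y S x    x y x y x y y $    match x
   6  $ y U y S      y x y x y y $      expand S -> ε
   7  $ y U y        y x y x y y $      match y
   8  $ y U          x y x y y $        expand U -> P x S
   9  $ y S x P      x y x y y $        expand P -> x S y
  10  $ y S x y S x  x y x y y $        match x
  11  $ y S x y S    y x y y $          expand S -> ε
  12  $ y S x y      y x y y $          match y
  13  $ y S x        x y y $            match x
  14  $ y S          y y $              expand S -> ε
  15  $ y            y y $              match y
  16  $              y $                error: stack empty but input remains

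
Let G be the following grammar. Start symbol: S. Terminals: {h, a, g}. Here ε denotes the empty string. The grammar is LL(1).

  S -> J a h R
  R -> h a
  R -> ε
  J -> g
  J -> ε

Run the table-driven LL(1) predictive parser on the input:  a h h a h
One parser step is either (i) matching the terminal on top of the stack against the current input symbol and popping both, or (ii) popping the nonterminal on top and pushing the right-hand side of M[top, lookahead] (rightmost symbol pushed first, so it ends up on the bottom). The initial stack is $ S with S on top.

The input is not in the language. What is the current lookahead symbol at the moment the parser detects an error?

h

     Stack      Input        Action
  1  $ S        a h h a h $  expand S -> J a h R
  2  $ R h a J  a h h a h $  expand J -> ε
  3  $ R h a    a h h a h $  match a
  4  $ R h      h h a h $    match h
  5  $ R        h a h $      expand R -> h a
  6  $ a h      h a h $      match h
  7  $ a        a h $        match a
  8  $          h $          error: stack empty but input remains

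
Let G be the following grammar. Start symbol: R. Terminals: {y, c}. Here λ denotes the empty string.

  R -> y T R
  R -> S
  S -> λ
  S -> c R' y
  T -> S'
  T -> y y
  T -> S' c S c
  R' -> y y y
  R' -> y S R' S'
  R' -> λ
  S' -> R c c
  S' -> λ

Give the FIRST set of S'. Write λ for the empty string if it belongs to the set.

{λ, c, y}

FIRST(S): from S->λ we get {λ}; from S->c R' y we get {c}. So FIRST(S) = {λ, c}.
FIRST(R'): from R'->y y y we get {y}; from R'->y S R' S' we get {y}; from R'->λ we get {λ}. So FIRST(R') = {λ, y}.
FIRST(R): from R->y T R we get {y}; from R->S we get {λ, c}. So FIRST(R) = {λ, c, y}.
FIRST(S'): from S'->R c c we get {c, y}; from S'->λ we get {λ}. So FIRST(S') = {λ, c, y}.
FIRST(T): from T->S' we get {λ, c, y}; from T->y y we get {y}; from T->S' c S c we get {c, y}. So FIRST(T) = {λ, c, y}.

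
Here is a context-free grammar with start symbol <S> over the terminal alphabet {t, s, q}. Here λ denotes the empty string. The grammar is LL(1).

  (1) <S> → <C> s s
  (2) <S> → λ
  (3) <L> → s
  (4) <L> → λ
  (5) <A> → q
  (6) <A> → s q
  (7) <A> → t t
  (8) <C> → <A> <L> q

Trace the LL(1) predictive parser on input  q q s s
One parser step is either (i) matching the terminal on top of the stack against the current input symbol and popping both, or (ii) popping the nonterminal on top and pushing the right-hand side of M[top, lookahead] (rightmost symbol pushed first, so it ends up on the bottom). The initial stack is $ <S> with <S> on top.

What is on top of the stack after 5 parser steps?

     Stack            Input      Action
  1  $ <S>            q q s s $  expand <S> → <C> s s
  2  $ s s <C>        q q s s $  expand <C> → <A> <L> q
  3  $ s s q <L> <A>  q q s s $  expand <A> → q
  4  $ s s q <L> q    q q s s $  match q
  5  $ s s q <L>      q s s $    expand <L> → λ
Stack after step 5: $ s s q (top = q).

q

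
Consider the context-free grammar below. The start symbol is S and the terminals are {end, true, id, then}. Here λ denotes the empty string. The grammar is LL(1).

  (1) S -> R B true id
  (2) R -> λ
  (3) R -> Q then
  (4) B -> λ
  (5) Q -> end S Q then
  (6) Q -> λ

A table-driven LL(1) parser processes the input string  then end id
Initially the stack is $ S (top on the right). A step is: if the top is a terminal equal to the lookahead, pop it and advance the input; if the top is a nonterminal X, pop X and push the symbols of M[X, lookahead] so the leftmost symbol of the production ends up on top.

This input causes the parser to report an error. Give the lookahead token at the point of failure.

end

step 1: stack=$ S  input=then end id $  — expand S -> R B true id
step 2: stack=$ id true B R  input=then end id $  — expand R -> Q then
step 3: stack=$ id true B then Q  input=then end id $  — expand Q -> λ
step 4: stack=$ id true B then  input=then end id $  — match then
step 5: stack=$ id true B  input=end id $  — error: M[B, end] is empty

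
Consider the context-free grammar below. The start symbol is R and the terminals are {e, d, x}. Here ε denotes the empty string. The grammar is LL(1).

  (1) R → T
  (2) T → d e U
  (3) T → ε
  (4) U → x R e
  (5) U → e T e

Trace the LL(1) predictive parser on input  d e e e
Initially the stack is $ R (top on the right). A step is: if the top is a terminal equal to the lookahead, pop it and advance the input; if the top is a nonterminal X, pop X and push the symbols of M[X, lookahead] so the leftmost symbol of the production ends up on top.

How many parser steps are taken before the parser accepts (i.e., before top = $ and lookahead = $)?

     Stack    Input      Action
  1  $ R      d e e e $  expand R → T
  2  $ T      d e e e $  expand T → d e U
  3  $ U e d  d e e e $  match d
  4  $ U e    e e e $    match e
  5  $ U      e e $      expand U → e T e
  6  $ e T e  e e $      match e
  7  $ e T    e $        expand T → ε
  8  $ e      e $        match e
Accept reached after 8 steps.

8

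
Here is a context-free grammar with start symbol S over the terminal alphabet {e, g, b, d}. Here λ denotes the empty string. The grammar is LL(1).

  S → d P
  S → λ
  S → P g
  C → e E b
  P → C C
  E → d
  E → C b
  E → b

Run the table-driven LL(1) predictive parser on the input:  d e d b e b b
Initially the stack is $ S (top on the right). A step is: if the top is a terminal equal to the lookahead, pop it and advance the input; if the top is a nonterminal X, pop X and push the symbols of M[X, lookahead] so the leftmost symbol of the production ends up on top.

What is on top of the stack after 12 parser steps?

      Stack      Input            Action
   1  $ S        d e d b e b b $  expand S → d P
   2  $ P d      d e d b e b b $  match d
   3  $ P        e d b e b b $    expand P → C C
   4  $ C C      e d b e b b $    expand C → e E b
   5  $ C b E e  e d b e b b $    match e
   6  $ C b E    d b e b b $      expand E → d
   7  $ C b d    d b e b b $      match d
   8  $ C b      b e b b $        match b
   9  $ C        e b b $          expand C → e E b
  10  $ b E e    e b b $          match e
  11  $ b E      b b $            expand E → b
  12  $ b b      b b $            match b
Stack after step 12: $ b (top = b).

b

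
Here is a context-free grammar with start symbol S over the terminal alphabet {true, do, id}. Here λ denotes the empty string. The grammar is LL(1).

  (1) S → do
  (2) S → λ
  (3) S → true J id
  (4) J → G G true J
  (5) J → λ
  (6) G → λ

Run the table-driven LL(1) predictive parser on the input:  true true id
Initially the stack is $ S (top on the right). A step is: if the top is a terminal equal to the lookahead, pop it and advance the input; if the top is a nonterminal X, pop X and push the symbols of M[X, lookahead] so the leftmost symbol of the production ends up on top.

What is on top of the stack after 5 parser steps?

true

     Stack            Input           Action
  1  $ S              true true id $  expand S → true J id
  2  $ id J true      true true id $  match true
  3  $ id J           true id $       expand J → G G true J
  4  $ id J true G G  true id $       expand G → λ
  5  $ id J true G    true id $       expand G → λ
Stack after step 5: $ id J true (top = true).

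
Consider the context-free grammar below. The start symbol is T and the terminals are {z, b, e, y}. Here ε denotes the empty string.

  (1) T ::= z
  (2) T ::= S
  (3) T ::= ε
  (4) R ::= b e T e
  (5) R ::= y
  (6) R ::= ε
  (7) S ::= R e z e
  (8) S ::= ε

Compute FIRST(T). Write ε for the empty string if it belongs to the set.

FIRST(R): from R::=b e T e we get {b}; from R::=y we get {y}; from R::=ε we get {ε}. So FIRST(R) = {ε, b, y}.
FIRST(S): from S::=R e z e we get {b, e, y}; from S::=ε we get {ε}. So FIRST(S) = {ε, b, e, y}.
FIRST(T): from T::=z we get {z}; from T::=S we get {ε, b, e, y}; from T::=ε we get {ε}. So FIRST(T) = {ε, b, e, y, z}.

{ε, b, e, y, z}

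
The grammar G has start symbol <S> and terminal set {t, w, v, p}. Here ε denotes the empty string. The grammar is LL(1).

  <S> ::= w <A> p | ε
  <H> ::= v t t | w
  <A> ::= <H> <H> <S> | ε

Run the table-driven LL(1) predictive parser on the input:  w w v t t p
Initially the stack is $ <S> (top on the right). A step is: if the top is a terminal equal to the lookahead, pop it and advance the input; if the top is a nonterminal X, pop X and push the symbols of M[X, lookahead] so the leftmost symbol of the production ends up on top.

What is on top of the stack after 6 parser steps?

v

     Stack            Input          Action
  1  $ <S>            w w v t t p $  expand <S> ::= w <A> p
  2  $ p <A> w        w w v t t p $  match w
  3  $ p <A>          w v t t p $    expand <A> ::= <H> <H> <S>
  4  $ p <S> <H> <H>  w v t t p $    expand <H> ::= w
  5  $ p <S> <H> w    w v t t p $    match w
  6  $ p <S> <H>      v t t p $      expand <H> ::= v t t
Stack after step 6: $ p <S> t t v (top = v).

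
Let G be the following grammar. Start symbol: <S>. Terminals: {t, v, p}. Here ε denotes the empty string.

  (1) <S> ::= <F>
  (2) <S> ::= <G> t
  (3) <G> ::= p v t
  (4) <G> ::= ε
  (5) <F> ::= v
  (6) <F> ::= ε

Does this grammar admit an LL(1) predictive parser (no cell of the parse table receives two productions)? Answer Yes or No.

Yes

FIRST(<S>) = {ε, p, t, v}
FIRST(<G>) = {ε, p}
FIRST(<F>) = {ε, v}
FOLLOW(<S>) = {$}
FOLLOW(<G>) = {t}
FOLLOW(<F>) = {$}
Each cell of M receives at most one production.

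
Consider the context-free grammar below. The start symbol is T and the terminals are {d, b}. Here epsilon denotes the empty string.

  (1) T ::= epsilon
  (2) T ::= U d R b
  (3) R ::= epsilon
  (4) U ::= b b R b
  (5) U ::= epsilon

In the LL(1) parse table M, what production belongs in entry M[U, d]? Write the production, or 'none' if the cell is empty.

FIRST(R) = {epsilon}
FIRST(U) = {epsilon, b}
FIRST(T) = {epsilon, b, d}  (via U d R b)
FOLLOW(T) includes $ since T is the start symbol.
FOLLOW(U): in T::=U d R b, U is followed by d R b with FIRST {d}. Thus FOLLOW(U) = {d}.
For U ::= b b R b: FIRST(b b R b) = {b}, so it goes in M[U, t] for t ∈ {b}.
For U ::= epsilon: FIRST(epsilon) = {epsilon}, so it goes in M[U, t] for t ∈ {}; since epsilon ∈ FIRST, also for every t ∈ FOLLOW(U) = {d}.

U ::= epsilon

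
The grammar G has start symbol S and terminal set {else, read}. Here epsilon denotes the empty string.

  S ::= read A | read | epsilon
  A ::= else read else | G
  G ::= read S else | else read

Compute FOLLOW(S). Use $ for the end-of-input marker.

{$, else}

FIRST(S) = {epsilon, read}
FIRST(G) = {else, read}
FIRST(A) = {else, read}  (via G)
FOLLOW(S) includes $ since S is the start symbol.
FOLLOW(S): in G::=read S else, S is followed by else with FIRST {else}. Thus FOLLOW(S) = {$, else}.
FOLLOW(A): in S::=read A, the suffix after A is empty, so FOLLOW(A) ⊇ FOLLOW(S) = {$, else}. Thus FOLLOW(A) = {$, else}.
FOLLOW(G): in A::=G, the suffix after G is empty, so FOLLOW(G) ⊇ FOLLOW(A) = {$, else}. Thus FOLLOW(G) = {$, else}.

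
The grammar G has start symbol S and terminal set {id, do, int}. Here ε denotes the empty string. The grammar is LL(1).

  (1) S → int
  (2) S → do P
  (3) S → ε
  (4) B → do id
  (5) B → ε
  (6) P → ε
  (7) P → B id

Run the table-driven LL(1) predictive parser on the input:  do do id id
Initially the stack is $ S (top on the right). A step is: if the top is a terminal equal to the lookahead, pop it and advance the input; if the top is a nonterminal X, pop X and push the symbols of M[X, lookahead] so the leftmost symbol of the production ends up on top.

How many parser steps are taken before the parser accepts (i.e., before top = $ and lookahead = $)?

7

step 1: stack=$ S  input=do do id id $  — expand S → do P
step 2: stack=$ P do  input=do do id id $  — match do
step 3: stack=$ P  input=do id id $  — expand P → B id
step 4: stack=$ id B  input=do id id $  — expand B → do id
step 5: stack=$ id id do  input=do id id $  — match do
step 6: stack=$ id id  input=id id $  — match id
step 7: stack=$ id  input=id $  — match id
Accept reached after 7 steps.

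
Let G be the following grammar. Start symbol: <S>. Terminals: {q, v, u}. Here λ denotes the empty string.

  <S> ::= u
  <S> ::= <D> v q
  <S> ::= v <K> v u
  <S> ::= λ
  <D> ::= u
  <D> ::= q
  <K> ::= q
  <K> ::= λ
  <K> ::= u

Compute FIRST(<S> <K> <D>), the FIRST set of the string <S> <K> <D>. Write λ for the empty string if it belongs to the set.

{q, u, v}

FIRST(<D>) = {q, u}
FIRST(<K>) = {λ, q, u}
FIRST(<S>) = {λ, q, u, v}  (via <D> v q)
FIRST(<S> <K> <D>): take FIRST of each symbol in turn, carrying on past any symbol whose FIRST contains λ; result {q, u, v}.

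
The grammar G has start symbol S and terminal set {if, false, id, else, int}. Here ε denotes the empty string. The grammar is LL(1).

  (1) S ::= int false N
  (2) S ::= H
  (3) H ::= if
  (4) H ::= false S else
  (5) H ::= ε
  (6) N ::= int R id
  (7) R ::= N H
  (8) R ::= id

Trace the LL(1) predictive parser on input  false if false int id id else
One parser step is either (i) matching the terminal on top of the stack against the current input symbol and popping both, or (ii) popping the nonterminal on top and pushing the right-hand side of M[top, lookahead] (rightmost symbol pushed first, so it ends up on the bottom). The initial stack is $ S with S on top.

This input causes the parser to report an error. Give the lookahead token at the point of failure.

false

step 1: stack=$ S  input=false if false int id id else $  — expand S ::= H
step 2: stack=$ H  input=false if false int id id else $  — expand H ::= false S else
step 3: stack=$ else S false  input=false if false int id id else $  — match false
step 4: stack=$ else S  input=if false int id id else $  — expand S ::= H
step 5: stack=$ else H  input=if false int id id else $  — expand H ::= if
step 6: stack=$ else if  input=if false int id id else $  — match if
step 7: stack=$ else  input=false int id id else $  — error: top is terminal else but lookahead is false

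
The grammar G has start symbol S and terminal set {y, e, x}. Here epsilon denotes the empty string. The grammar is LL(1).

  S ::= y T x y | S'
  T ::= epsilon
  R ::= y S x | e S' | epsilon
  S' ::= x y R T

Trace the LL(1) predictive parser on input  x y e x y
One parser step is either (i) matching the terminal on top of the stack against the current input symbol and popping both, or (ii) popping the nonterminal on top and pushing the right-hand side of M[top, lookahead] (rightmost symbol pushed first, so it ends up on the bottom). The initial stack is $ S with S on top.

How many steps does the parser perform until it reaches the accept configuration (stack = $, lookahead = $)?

12

      Stack        Input        Action
   1  $ S          x y e x y $  expand S ::= S'
   2  $ S'         x y e x y $  expand S' ::= x y R T
   3  $ T R y x    x y e x y $  match x
   4  $ T R y      y e x y $    match y
   5  $ T R        e x y $      expand R ::= e S'
   6  $ T S' e     e x y $      match e
   7  $ T S'       x y $        expand S' ::= x y R T
   8  $ T T R y x  x y $        match x
   9  $ T T R y    y $          match y
  10  $ T T R      $            expand R ::= epsilon
  11  $ T T        $            expand T ::= epsilon
  12  $ T          $            expand T ::= epsilon
Accept reached after 12 steps.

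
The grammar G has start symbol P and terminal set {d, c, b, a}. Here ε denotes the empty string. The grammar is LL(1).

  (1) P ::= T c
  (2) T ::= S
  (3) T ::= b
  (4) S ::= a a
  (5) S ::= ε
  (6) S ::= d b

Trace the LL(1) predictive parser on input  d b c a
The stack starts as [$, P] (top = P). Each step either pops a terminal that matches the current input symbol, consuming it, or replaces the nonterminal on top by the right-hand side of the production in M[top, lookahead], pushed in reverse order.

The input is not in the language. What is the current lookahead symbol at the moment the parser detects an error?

a

step 1: stack=$ P  input=d b c a $  — expand P ::= T c
step 2: stack=$ c T  input=d b c a $  — expand T ::= S
step 3: stack=$ c S  input=d b c a $  — expand S ::= d b
step 4: stack=$ c b d  input=d b c a $  — match d
step 5: stack=$ c b  input=b c a $  — match b
step 6: stack=$ c  input=c a $  — match c
step 7: stack=$  input=a $  — error: stack empty but input remains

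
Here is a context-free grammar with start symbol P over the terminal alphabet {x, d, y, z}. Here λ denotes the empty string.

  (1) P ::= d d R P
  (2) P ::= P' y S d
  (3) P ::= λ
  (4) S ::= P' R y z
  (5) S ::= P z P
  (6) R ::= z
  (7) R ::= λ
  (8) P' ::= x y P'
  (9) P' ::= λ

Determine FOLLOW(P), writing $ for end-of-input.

FIRST(R): from R::=z we get {z}; from R::=λ we get {λ}. So FIRST(R) = {λ, z}.
FIRST(P'): from P'::=x y P' we get {x}; from P'::=λ we get {λ}. So FIRST(P') = {λ, x}.
FIRST(P): from P::=d d R P we get {d}; from P::=P' y S d we get {x, y}; from P::=λ we get {λ}. So FIRST(P) = {λ, d, x, y}.
FIRST(S): from S::=P' R y z we get {x, y, z}; from S::=P z P we get {d, x, y, z}. So FIRST(S) = {d, x, y, z}.
FOLLOW(P) includes $ since P is the start symbol.
FOLLOW(S): in P::=P' y S d, S is followed by d with FIRST {d}. Thus FOLLOW(S) = {d}.
FOLLOW(P): in P::=d d R P, the suffix after P is empty (adds nothing new); in S::=P z P (occurrence 1), P is followed by z P with FIRST {z}; in S::=P z P (occurrence 2), the suffix after P is empty, so FOLLOW(P) ⊇ FOLLOW(S) = {d}. Thus FOLLOW(P) = {$, d, z}.
FOLLOW(R): in P::=d d R P, R is followed by P with FIRST {λ, d, x, y}; in P::=d d R P, the suffix after R is nullable, so FOLLOW(R) ⊇ FOLLOW(P) = {$, d, z}; in S::=P' R y z, R is followed by y z with FIRST {y}. Thus FOLLOW(R) = {$, d, x, y, z}.
FOLLOW(P'): in P::=P' y S d, P' is followed by y S d with FIRST {y}; in S::=P' R y z, P' is followed by R y z with FIRST {y, z}; in P'::=x y P', the suffix after P' is empty (adds nothing new). Thus FOLLOW(P') = {y, z}.

{$, d, z}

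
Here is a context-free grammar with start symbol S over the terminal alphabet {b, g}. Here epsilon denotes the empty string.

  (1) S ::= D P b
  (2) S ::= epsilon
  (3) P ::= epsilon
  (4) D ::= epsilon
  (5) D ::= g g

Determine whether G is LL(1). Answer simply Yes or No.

Yes

FIRST(S) = {epsilon, b, g}
FIRST(P) = {epsilon}
FIRST(D) = {epsilon, g}
FOLLOW(S) = {$}
FOLLOW(P) = {b}
FOLLOW(D) = {b}
Each cell of M receives at most one production.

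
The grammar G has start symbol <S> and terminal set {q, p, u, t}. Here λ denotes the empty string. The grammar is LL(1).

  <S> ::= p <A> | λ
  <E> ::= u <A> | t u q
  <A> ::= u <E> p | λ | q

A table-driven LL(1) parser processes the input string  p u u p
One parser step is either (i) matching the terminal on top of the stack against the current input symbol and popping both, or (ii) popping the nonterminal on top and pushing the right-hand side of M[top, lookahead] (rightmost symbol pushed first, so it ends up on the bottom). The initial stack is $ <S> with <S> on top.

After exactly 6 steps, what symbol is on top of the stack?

<A>

step 1: stack=$ <S>  input=p u u p $  — expand <S> ::= p <A>
step 2: stack=$ <A> p  input=p u u p $  — match p
step 3: stack=$ <A>  input=u u p $  — expand <A> ::= u <E> p
step 4: stack=$ p <E> u  input=u u p $  — match u
step 5: stack=$ p <E>  input=u p $  — expand <E> ::= u <A>
step 6: stack=$ p <A> u  input=u p $  — match u
Stack after step 6: $ p <A> (top = <A>).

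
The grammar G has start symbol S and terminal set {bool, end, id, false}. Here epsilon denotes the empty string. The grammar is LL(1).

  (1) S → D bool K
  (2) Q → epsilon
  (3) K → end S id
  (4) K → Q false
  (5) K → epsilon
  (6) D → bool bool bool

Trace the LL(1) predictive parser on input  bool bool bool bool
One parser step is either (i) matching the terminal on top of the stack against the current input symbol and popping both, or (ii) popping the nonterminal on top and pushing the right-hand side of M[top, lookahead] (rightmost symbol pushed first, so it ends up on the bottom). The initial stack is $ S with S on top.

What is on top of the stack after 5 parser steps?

bool

     Stack                    Input                  Action
  1  $ S                      bool bool bool bool $  expand S → D bool K
  2  $ K bool D               bool bool bool bool $  expand D → bool bool bool
  3  $ K bool bool bool bool  bool bool bool bool $  match bool
  4  $ K bool bool bool       bool bool bool $       match bool
  5  $ K bool bool            bool bool $            match bool
Stack after step 5: $ K bool (top = bool).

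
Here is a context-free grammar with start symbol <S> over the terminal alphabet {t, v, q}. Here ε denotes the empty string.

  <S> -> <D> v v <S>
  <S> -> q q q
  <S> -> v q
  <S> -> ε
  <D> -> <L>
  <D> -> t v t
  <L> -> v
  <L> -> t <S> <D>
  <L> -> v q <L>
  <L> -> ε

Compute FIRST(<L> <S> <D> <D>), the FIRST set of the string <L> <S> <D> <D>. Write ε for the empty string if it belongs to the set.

FIRST(<L>): from <L>->v we get {v}; from <L>->t <S> <D> we get {t}; from <L>->v q <L> we get {v}; from <L>->ε we get {ε}. So FIRST(<L>) = {ε, t, v}.
FIRST(<D>): from <D>-><L> we get {ε, t, v}; from <D>->t v t we get {t}. So FIRST(<D>) = {ε, t, v}.
FIRST(<S>): from <S>-><D> v v <S> we get {t, v}; from <S>->q q q we get {q}; from <S>->v q we get {v}; from <S>->ε we get {ε}. So FIRST(<S>) = {ε, q, t, v}.
FIRST(<L> <S> <D> <D>): take FIRST of each symbol in turn, carrying on past any symbol whose FIRST contains ε; result {ε, q, t, v}.

{ε, q, t, v}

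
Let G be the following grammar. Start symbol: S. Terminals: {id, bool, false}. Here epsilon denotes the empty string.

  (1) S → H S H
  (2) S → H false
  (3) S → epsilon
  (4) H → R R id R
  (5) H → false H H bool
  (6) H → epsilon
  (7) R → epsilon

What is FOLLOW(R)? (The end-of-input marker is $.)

FIRST(R): from R→epsilon we get {epsilon}. So FIRST(R) = {epsilon}.
FIRST(H): from H→R R id R we get {id}; from H→false H H bool we get {false}; from H→epsilon we get {epsilon}. So FIRST(H) = {epsilon, false, id}.
FIRST(S): from S→H S H we get {epsilon, false, id}; from S→H false we get {false, id}; from S→epsilon we get {epsilon}. So FIRST(S) = {epsilon, false, id}.
FOLLOW(S) includes $ since S is the start symbol.
FOLLOW(S): in S→H S H, S is followed by H with FIRST {epsilon, false, id}; in S→H S H, the suffix after S is nullable (adds nothing new). Thus FOLLOW(S) = {$, false, id}.
FOLLOW(H): in S→H S H (occurrence 1), H is followed by S H with FIRST {epsilon, false, id}; in S→H S H (occurrence 1), the suffix after H is nullable, so FOLLOW(H) ⊇ FOLLOW(S) = {$, false, id}; in S→H S H (occurrence 2), the suffix after H is empty, so FOLLOW(H) ⊇ FOLLOW(S) = {$, false, id}; in S→H false, H is followed by false with FIRST {false}; in H→false H H bool (occurrence 1), H is followed by H bool with FIRST {bool, false, id}; in H→false H H bool (occurrence 2), H is followed by bool with FIRST {bool}. Thus FOLLOW(H) = {$, bool, false, id}.
FOLLOW(R): in H→R R id R (occurrence 1), R is followed by R id R with FIRST {id}; in H→R R id R (occurrence 2), R is followed by id R with FIRST {id}; in H→R R id R (occurrence 3), the suffix after R is empty, so FOLLOW(R) ⊇ FOLLOW(H) = {$, bool, false, id}. Thus FOLLOW(R) = {$, bool, false, id}.

{$, bool, false, id}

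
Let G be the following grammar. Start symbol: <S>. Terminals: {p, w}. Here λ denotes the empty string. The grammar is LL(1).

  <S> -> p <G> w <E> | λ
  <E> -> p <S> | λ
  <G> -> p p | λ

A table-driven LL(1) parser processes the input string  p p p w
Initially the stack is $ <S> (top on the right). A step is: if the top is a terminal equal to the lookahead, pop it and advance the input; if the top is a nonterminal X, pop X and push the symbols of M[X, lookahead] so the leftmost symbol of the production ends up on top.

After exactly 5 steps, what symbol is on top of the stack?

     Stack          Input      Action
  1  $ <S>          p p p w $  expand <S> -> p <G> w <E>
  2  $ <E> w <G> p  p p p w $  match p
  3  $ <E> w <G>    p p w $    expand <G> -> p p
  4  $ <E> w p p    p p w $    match p
  5  $ <E> w p      p w $      match p
Stack after step 5: $ <E> w (top = w).

w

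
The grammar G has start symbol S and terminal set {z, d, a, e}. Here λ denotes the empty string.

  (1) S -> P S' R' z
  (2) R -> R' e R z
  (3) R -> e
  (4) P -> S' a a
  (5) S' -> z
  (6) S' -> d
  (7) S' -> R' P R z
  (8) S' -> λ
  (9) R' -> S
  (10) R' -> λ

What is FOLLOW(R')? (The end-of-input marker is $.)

FIRST(S) = {a, d, z}  (via P S' R' z)
FIRST(R') = {λ, a, d, z}  (via S)
FIRST(R) = {a, d, e, z}  (via R' e R z)
FIRST(P) = {a, d, z}  (via S' a a)
FIRST(S') = {λ, a, d, z}  (via R' P R z)
FOLLOW(S) includes $ since S is the start symbol.
FOLLOW(R): in R->R' e R z, R is followed by z with FIRST {z}; in S'->R' P R z, R is followed by z with FIRST {z}. Thus FOLLOW(R) = {z}.
FOLLOW(P): in S->P S' R' z, P is followed by S' R' z with FIRST {a, d, z}; in S'->R' P R z, P is followed by R z with FIRST {a, d, e, z}. Thus FOLLOW(P) = {a, d, e, z}.
FOLLOW(S'): in S->P S' R' z, S' is followed by R' z with FIRST {a, d, z}; in P->S' a a, S' is followed by a a with FIRST {a}. Thus FOLLOW(S') = {a, d, z}.
FOLLOW(R'): in S->P S' R' z, R' is followed by z with FIRST {z}; in R->R' e R z, R' is followed by e R z with FIRST {e}; in S'->R' P R z, R' is followed by P R z with FIRST {a, d, z}. Thus FOLLOW(R') = {a, d, e, z}.
FOLLOW(S): in R'->S, the suffix after S is empty, so FOLLOW(S) ⊇ FOLLOW(R') = {a, d, e, z}. Thus FOLLOW(S) = {$, a, d, e, z}.

{a, d, e, z}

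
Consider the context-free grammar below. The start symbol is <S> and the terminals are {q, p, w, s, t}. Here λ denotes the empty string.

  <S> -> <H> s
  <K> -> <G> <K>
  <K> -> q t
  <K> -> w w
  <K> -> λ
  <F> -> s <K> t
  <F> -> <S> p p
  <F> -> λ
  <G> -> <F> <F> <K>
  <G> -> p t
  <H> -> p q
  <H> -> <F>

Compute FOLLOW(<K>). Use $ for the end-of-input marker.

{p, q, s, t, w}

FIRST(<S>) = {p, s}  (via <H> s)
FIRST(<F>) = {λ, p, s}  (via <S> p p)
FIRST(<H>) = {λ, p, s}  (via <F>)
FIRST(<K>) = {λ, p, q, s, w}  (via <G> <K>)
FIRST(<G>) = {λ, p, q, s, w}  (via <F> <F> <K>)
FOLLOW(<S>) includes $ since <S> is the start symbol.
FOLLOW(<S>): in <F>-><S> p p, <S> is followed by p p with FIRST {p}. Thus FOLLOW(<S>) = {$, p}.
FOLLOW(<H>): in <S>-><H> s, <H> is followed by s with FIRST {s}. Thus FOLLOW(<H>) = {s}.
FOLLOW(<K>): in <K>-><G> <K>, the suffix after <K> is empty (adds nothing new); in <F>->s <K> t, <K> is followed by t with FIRST {t}; in <G>-><F> <F> <K>, the suffix after <K> is empty, so FOLLOW(<K>) ⊇ FOLLOW(<G>) = {p, q, s, t, w}. Thus FOLLOW(<K>) = {p, q, s, t, w}.
FOLLOW(<G>): in <K>-><G> <K>, <G> is followed by <K> with FIRST {λ, p, q, s, w}; in <K>-><G> <K>, the suffix after <G> is nullable, so FOLLOW(<G>) ⊇ FOLLOW(<K>) = {p, q, s, t, w}. Thus FOLLOW(<G>) = {p, q, s, t, w}.
FOLLOW(<F>): in <G>-><F> <F> <K> (occurrence 1), <F> is followed by <F> <K> with FIRST {λ, p, q, s, w}; in <G>-><F> <F> <K> (occurrence 1), the suffix after <F> is nullable, so FOLLOW(<F>) ⊇ FOLLOW(<G>) = {p, q, s, t, w}; in <G>-><F> <F> <K> (occurrence 2), <F> is followed by <K> with FIRST {λ, p, q, s, w}; in <G>-><F> <F> <K> (occurrence 2), the suffix after <F> is nullable, so FOLLOW(<F>) ⊇ FOLLOW(<G>) = {p, q, s, t, w}; in <H>-><F>, the suffix after <F> is empty, so FOLLOW(<F>) ⊇ FOLLOW(<H>) = {s}. Thus FOLLOW(<F>) = {p, q, s, t, w}.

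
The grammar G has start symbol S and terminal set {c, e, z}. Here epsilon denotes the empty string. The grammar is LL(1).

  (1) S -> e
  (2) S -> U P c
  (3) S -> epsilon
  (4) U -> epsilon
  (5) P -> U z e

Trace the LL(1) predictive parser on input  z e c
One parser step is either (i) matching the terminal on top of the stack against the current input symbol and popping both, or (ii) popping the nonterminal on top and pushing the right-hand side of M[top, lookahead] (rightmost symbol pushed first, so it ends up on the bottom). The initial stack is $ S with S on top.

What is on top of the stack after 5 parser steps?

     Stack      Input    Action
  1  $ S        z e c $  expand S -> U P c
  2  $ c P U    z e c $  expand U -> epsilon
  3  $ c P      z e c $  expand P -> U z e
  4  $ c e z U  z e c $  expand U -> epsilon
  5  $ c e z    z e c $  match z
Stack after step 5: $ c e (top = e).

e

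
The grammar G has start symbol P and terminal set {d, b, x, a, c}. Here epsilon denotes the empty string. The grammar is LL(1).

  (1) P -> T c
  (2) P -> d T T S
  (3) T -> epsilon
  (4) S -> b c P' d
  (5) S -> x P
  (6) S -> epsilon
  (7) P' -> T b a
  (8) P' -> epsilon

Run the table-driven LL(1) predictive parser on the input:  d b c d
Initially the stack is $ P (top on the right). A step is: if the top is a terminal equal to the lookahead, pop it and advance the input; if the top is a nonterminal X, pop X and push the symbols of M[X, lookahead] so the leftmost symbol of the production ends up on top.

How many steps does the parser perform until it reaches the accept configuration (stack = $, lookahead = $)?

9

step 1: stack=$ P  input=d b c d $  — expand P -> d T T S
step 2: stack=$ S T T d  input=d b c d $  — match d
step 3: stack=$ S T T  input=b c d $  — expand T -> epsilon
step 4: stack=$ S T  input=b c d $  — expand T -> epsilon
step 5: stack=$ S  input=b c d $  — expand S -> b c P' d
step 6: stack=$ d P' c b  input=b c d $  — match b
step 7: stack=$ d P' c  input=c d $  — match c
step 8: stack=$ d P'  input=d $  — expand P' -> epsilon
step 9: stack=$ d  input=d $  — match d
Accept reached after 9 steps.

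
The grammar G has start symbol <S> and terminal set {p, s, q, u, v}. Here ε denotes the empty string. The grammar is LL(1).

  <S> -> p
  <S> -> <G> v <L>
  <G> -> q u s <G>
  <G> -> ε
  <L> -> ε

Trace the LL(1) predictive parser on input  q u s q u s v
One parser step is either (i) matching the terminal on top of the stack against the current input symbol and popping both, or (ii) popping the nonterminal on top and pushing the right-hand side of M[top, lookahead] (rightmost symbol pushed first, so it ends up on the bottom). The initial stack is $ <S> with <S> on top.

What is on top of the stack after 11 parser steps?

      Stack              Input            Action
   1  $ <S>              q u s q u s v $  expand <S> -> <G> v <L>
   2  $ <L> v <G>        q u s q u s v $  expand <G> -> q u s <G>
   3  $ <L> v <G> s u q  q u s q u s v $  match q
   4  $ <L> v <G> s u    u s q u s v $    match u
   5  $ <L> v <G> s      s q u s v $      match s
   6  $ <L> v <G>        q u s v $        expand <G> -> q u s <G>
   7  $ <L> v <G> s u q  q u s v $        match q
   8  $ <L> v <G> s u    u s v $          match u
   9  $ <L> v <G> s      s v $            match s
  10  $ <L> v <G>        v $              expand <G> -> ε
  11  $ <L> v            v $              match v
Stack after step 11: $ <L> (top = <L>).

<L>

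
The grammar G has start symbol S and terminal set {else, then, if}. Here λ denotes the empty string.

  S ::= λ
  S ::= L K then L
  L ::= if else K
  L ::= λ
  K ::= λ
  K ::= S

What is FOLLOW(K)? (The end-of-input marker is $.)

{$, if, then}

FIRST(L) = {λ, if}
FIRST(S) = {λ, if, then}  (via L K then L)
FIRST(K) = {λ, if, then}  (via S)
FOLLOW(S) includes $ since S is the start symbol.
FOLLOW(S): in K::=S, the suffix after S is empty, so FOLLOW(S) ⊇ FOLLOW(K) = {$, if, then}. Thus FOLLOW(S) = {$, if, then}.
FOLLOW(L): in S::=L K then L (occurrence 1), L is followed by K then L with FIRST {if, then}; in S::=L K then L (occurrence 2), the suffix after L is empty, so FOLLOW(L) ⊇ FOLLOW(S) = {$, if, then}. Thus FOLLOW(L) = {$, if, then}.
FOLLOW(K): in S::=L K then L, K is followed by then L with FIRST {then}; in L::=if else K, the suffix after K is empty, so FOLLOW(K) ⊇ FOLLOW(L) = {$, if, then}. Thus FOLLOW(K) = {$, if, then}.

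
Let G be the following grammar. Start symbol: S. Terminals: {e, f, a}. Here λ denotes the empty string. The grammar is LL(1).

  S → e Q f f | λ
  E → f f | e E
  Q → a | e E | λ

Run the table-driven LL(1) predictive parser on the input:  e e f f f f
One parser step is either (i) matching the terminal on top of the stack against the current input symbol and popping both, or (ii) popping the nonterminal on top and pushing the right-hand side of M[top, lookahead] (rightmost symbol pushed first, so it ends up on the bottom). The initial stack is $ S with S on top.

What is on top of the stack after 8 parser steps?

f

step 1: stack=$ S  input=e e f f f f $  — expand S → e Q f f
step 2: stack=$ f f Q e  input=e e f f f f $  — match e
step 3: stack=$ f f Q  input=e f f f f $  — expand Q → e E
step 4: stack=$ f f E e  input=e f f f f $  — match e
step 5: stack=$ f f E  input=f f f f $  — expand E → f f
step 6: stack=$ f f f f  input=f f f f $  — match f
step 7: stack=$ f f f  input=f f f $  — match f
step 8: stack=$ f f  input=f f $  — match f
Stack after step 8: $ f (top = f).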